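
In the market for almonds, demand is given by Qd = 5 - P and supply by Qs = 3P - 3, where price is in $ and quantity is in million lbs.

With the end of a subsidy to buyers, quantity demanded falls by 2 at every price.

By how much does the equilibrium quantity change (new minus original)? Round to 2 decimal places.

-1.50

Solve the original market: 5 - P = 3P - 3, hence P = 2 and Q = 3.
With the change applied: demand Qd = 3 - P, supply Qs = 3P - 3.
Equate the new curves: 3 - P = 3P - 3, giving 6 = 4P, P = 1.5, Q = 1.5.
ΔQ = 1.5 − 3 = -1.50.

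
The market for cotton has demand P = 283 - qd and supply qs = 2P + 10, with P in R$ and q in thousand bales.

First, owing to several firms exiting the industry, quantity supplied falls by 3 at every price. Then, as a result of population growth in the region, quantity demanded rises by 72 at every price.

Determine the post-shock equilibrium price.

Original equilibrium: 283 - P = 2P + 10 gives 273 = 3P, so P = 91 and q = 192.
With the change applied: demand qd = 355 - P, supply qs = 2P + 7.
Setting them equal: 355 - P = 2P + 7 → 348 = 3P, so P = 116 and q = 239.

116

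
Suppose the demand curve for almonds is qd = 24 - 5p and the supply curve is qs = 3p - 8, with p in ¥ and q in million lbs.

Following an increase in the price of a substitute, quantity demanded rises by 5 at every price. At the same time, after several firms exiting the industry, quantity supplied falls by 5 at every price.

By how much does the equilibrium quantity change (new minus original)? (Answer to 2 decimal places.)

Before the shock: 24 - 5p = 3p - 8 ⇒ 32 = 8p ⇒ p = 4, q = 4.
After the shift, demand is qd = 29 - 5p and supply is qs = 3p - 13.
Clearing the new market: 29 - 5p = 3p - 13, so p = 5.25 and q = 2.75.
Δq = 2.75 − 4 = -1.25.

-1.25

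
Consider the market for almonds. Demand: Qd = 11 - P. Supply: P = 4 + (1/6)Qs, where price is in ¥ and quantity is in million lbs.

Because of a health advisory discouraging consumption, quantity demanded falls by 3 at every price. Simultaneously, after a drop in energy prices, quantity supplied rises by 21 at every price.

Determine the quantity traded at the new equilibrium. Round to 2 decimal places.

6.43

Initially, 11 - P = 6P - 24, so 35 = 7P and P = 5, Q = 6.
The shock moves the curves to Qd = 8 - P and Qs = 6P - 3.
Setting them equal: 8 - P = 6P - 3 → 11 = 7P, so P = 11/7 ≈ 1.5714 and Q = 45/7 ≈ 6.4286.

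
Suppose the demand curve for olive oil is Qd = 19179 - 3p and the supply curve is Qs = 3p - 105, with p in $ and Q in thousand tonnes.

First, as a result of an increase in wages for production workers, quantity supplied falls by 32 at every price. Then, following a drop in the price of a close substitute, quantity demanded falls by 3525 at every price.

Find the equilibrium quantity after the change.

7758.5

Original equilibrium: 19179 - 3p = 3p - 105 gives 19284 = 6p, so p = 3214 and Q = 9537.
The new curves are Qd = 15654 - 3p (demand) and Qs = 3p - 137 (supply).
Setting them equal: 15654 - 3p = 3p - 137 → 15791 = 6p, so p = 15791/6 ≈ 2631.8333 and Q = 7758.5.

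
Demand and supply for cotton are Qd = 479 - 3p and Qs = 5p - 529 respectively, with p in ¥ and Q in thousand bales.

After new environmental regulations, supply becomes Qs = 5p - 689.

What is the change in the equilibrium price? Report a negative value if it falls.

Original equilibrium: 479 - 3p = 5p - 529 gives 1008 = 8p, so p = 126 and Q = 101.
The shock moves the curves to Qd = 479 - 3p and Qs = 5p - 689.
Clearing the new market: 479 - 3p = 5p - 689, so p = 146 and Q = 41.
Δp = 146 − 126 = +20.

+20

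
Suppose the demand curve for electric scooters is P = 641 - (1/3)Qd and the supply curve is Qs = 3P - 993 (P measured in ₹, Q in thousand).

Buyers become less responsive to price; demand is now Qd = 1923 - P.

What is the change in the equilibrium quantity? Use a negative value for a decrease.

+729

Original equilibrium: 1923 - 3P = 3P - 993 gives 2916 = 6P, so P = 486 and Q = 465.
The new curves are Qd = 1923 - P (demand) and Qs = 3P - 993 (supply).
New equilibrium: 1923 - P = 3P - 993 ⇒ 2916 = 4P ⇒ P = 729, Q = 1194.
ΔQ = 1194 − 465 = +729.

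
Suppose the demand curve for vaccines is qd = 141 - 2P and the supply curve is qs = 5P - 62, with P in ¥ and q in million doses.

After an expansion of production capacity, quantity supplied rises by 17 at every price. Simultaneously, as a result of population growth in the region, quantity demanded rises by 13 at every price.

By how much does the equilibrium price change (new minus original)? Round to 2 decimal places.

-0.57

Before the shock: 141 - 2P = 5P - 62 ⇒ 203 = 7P ⇒ P = 29, q = 83.
The new curves are qd = 154 - 2P (demand) and qs = 5P - 45 (supply).
Clearing the new market: 154 - 2P = 5P - 45, so P = 199/7 ≈ 28.4286 and q = 680/7 ≈ 97.1429.
ΔP = 28.4286 − 29 = -0.57.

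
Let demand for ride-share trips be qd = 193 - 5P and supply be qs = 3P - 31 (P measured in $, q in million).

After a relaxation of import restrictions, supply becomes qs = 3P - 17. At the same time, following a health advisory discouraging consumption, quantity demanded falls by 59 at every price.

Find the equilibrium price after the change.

18.875

Initially, 193 - 5P = 3P - 31, so 224 = 8P and P = 28, q = 53.
The new curves are qd = 134 - 5P (demand) and qs = 3P - 17 (supply).
Setting them equal: 134 - 5P = 3P - 17 → 151 = 8P, so P = 18.875 and q = 39.625.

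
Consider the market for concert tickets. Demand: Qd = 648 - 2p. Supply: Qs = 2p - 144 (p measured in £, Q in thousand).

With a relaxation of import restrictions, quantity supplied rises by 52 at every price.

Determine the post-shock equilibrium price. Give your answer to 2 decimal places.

185.00

Solve the original market: 648 - 2p = 2p - 144, hence p = 198 and Q = 252.
With the change applied: demand Qd = 648 - 2p, supply Qs = 2p - 92.
Equate the new curves: 648 - 2p = 2p - 92, giving 740 = 4p, p = 185, Q = 278.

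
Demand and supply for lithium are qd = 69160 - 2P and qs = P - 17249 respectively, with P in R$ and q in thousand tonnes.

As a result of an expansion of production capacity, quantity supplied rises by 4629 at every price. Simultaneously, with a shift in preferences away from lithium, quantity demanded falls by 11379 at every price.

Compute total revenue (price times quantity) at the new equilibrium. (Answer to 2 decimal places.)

Original equilibrium: 69160 - 2P = P - 17249 gives 86409 = 3P, so P = 28803 and q = 11554.
The shock moves the curves to qd = 57781 - 2P and qs = P - 12620.
New equilibrium: 57781 - 2P = P - 12620 ⇒ 70401 = 3P ⇒ P = 23467, q = 10847.
New expenditure = 23467 × 10847 = 254546549.00.

254546549.00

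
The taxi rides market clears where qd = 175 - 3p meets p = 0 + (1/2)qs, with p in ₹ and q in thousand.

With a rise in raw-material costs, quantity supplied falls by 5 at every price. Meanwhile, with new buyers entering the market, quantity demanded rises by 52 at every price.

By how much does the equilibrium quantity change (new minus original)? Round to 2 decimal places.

+17.80

Before the shock: 175 - 3p = 2p ⇒ 175 = 5p ⇒ p = 35, q = 70.
The new curves are qd = 227 - 3p (demand) and qs = 2p - 5 (supply).
Setting them equal: 227 - 3p = 2p - 5 → 232 = 5p, so p = 46.4 and q = 87.8.
Δq = 87.8 − 70 = +17.80.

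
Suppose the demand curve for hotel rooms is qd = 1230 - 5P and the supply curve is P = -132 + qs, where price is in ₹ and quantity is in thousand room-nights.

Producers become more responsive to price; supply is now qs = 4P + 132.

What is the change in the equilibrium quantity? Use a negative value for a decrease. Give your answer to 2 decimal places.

+305.00

Before the shock: 1230 - 5P = P + 132 ⇒ 1098 = 6P ⇒ P = 183, q = 315.
The shock moves the curves to qd = 1230 - 5P and qs = 4P + 132.
Equate the new curves: 1230 - 5P = 4P + 132, giving 1098 = 9P, P = 122, q = 620.
Δq = 620 − 315 = +305.00.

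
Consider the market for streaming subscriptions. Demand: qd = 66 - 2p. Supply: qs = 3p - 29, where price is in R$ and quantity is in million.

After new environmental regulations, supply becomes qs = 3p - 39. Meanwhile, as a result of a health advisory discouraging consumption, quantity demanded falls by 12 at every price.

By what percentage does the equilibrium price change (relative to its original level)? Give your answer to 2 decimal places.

Original equilibrium: 66 - 2p = 3p - 29 gives 95 = 5p, so p = 19 and q = 28.
With the change applied: demand qd = 54 - 2p, supply qs = 3p - 39.
Setting them equal: 54 - 2p = 3p - 39 → 93 = 5p, so p = 18.6 and q = 16.8.
%Δp = (18.6 − 19) / 19 × 100 = -2.11%.

-2.11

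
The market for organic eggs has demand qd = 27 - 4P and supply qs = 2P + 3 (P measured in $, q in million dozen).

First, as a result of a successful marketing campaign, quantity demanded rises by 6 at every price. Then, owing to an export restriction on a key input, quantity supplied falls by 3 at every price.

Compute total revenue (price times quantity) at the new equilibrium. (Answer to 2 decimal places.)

Initially, 27 - 4P = 2P + 3, so 24 = 6P and P = 4, q = 11.
With the change applied: demand qd = 33 - 4P, supply qs = 2P.
Clearing the new market: 33 - 4P = 2P, so P = 5.5 and q = 11.
New expenditure = 5.5 × 11 = 60.50.

60.50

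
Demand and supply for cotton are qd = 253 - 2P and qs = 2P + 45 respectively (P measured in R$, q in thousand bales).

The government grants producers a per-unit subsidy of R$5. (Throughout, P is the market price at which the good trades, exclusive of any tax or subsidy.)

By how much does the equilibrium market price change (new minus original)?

-2.5

Original equilibrium: 253 - 2P = 2P + 45 gives 208 = 4P, so P = 52 and q = 149.
Since sellers receive the price plus the subsidy, the effective supply curve becomes qs = 2P + 55.
New equilibrium: 253 - 2P = 2P + 55 ⇒ 198 = 4P ⇒ P = 49.5, q = 154.
ΔP = 49.5 − 52 = -2.5.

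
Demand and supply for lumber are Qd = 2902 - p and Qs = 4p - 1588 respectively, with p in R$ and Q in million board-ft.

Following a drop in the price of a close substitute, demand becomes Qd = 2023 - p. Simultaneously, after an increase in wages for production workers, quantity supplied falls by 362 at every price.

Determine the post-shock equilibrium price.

794.6

Solve the original market: 2902 - p = 4p - 1588, hence p = 898 and Q = 2004.
With the change applied: demand Qd = 2023 - p, supply Qs = 4p - 1950.
New equilibrium: 2023 - p = 4p - 1950 ⇒ 3973 = 5p ⇒ p = 794.6, Q = 1228.4.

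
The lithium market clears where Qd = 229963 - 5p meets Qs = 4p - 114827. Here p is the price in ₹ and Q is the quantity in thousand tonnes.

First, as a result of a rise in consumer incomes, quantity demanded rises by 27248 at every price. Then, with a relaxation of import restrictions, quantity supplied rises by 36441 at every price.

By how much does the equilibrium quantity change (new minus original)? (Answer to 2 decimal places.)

+32355.22

Before the shock: 229963 - 5p = 4p - 114827 ⇒ 344790 = 9p ⇒ p = 38310, Q = 38413.
The shock moves the curves to Qd = 257211 - 5p and Qs = 4p - 78386.
Setting them equal: 257211 - 5p = 4p - 78386 → 335597 = 9p, so p = 335597/9 ≈ 37288.5556 and Q = 636914/9 ≈ 70768.2222.
ΔQ = 70768.2222 − 38413 = +32355.22.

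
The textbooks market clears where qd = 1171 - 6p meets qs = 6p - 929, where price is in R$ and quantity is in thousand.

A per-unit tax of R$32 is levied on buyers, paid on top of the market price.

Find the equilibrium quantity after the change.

Initially, 1171 - 6p = 6p - 929, so 2100 = 12p and p = 175, q = 121.
Since buyers pay the price plus the tax, the effective demand curve becomes qd = 979 - 6p.
Equate the new curves: 979 - 6p = 6p - 929, giving 1908 = 12p, p = 159, q = 25.

25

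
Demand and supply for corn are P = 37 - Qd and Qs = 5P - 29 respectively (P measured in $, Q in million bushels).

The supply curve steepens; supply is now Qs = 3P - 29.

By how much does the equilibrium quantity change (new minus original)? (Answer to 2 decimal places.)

Original equilibrium: 37 - P = 5P - 29 gives 66 = 6P, so P = 11 and Q = 26.
After the shift, demand is Qd = 37 - P and supply is Qs = 3P - 29.
Equate the new curves: 37 - P = 3P - 29, giving 66 = 4P, P = 16.5, Q = 20.5.
ΔQ = 20.5 − 26 = -5.50.

-5.50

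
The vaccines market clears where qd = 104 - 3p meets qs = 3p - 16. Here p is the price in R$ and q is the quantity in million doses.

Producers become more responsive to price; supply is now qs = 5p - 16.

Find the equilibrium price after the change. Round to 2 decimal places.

Solve the original market: 104 - 3p = 3p - 16, hence p = 20 and q = 44.
The new curves are qd = 104 - 3p (demand) and qs = 5p - 16 (supply).
New equilibrium: 104 - 3p = 5p - 16 ⇒ 120 = 8p ⇒ p = 15, q = 59.

15.00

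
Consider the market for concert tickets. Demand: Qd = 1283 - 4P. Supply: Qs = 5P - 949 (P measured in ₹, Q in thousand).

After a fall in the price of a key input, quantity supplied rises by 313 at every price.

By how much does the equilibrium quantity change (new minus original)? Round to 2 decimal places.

+139.11

Solve the original market: 1283 - 4P = 5P - 949, hence P = 248 and Q = 291.
The shock moves the curves to Qd = 1283 - 4P and Qs = 5P - 636.
Clearing the new market: 1283 - 4P = 5P - 636, so P = 1919/9 ≈ 213.2222 and Q = 3871/9 ≈ 430.1111.
ΔQ = 430.1111 − 291 = +139.11.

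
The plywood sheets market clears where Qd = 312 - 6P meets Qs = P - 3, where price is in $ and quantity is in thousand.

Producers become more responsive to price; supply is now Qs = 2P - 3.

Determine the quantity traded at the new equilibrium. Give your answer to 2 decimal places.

75.75

Before the shock: 312 - 6P = P - 3 ⇒ 315 = 7P ⇒ P = 45, Q = 42.
The new curves are Qd = 312 - 6P (demand) and Qs = 2P - 3 (supply).
Equate the new curves: 312 - 6P = 2P - 3, giving 315 = 8P, P = 39.375, Q = 75.75.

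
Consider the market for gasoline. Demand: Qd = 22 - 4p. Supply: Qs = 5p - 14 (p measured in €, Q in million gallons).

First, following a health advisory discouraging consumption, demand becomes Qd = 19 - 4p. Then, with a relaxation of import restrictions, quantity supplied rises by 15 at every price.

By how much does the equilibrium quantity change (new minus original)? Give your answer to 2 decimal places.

Before the shock: 22 - 4p = 5p - 14 ⇒ 36 = 9p ⇒ p = 4, Q = 6.
After the shift, demand is Qd = 19 - 4p and supply is Qs = 5p + 1.
New equilibrium: 19 - 4p = 5p + 1 ⇒ 18 = 9p ⇒ p = 2, Q = 11.
ΔQ = 11 − 6 = +5.00.

+5.00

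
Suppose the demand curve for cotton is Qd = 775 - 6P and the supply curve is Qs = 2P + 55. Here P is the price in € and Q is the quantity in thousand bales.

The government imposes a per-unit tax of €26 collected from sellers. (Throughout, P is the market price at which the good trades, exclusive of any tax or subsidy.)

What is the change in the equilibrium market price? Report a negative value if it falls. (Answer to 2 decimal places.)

+6.50

Before the shock: 775 - 6P = 2P + 55 ⇒ 720 = 8P ⇒ P = 90, Q = 235.
Since sellers keep the price net of the tax, the effective supply curve becomes Qs = 2P + 3.
Setting them equal: 775 - 6P = 2P + 3 → 772 = 8P, so P = 96.5 and Q = 196.
ΔP = 96.5 − 90 = +6.50.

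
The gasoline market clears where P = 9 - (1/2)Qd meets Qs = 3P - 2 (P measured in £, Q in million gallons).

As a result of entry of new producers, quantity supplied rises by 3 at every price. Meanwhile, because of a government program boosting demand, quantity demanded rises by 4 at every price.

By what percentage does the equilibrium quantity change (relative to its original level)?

Original equilibrium: 18 - 2P = 3P - 2 gives 20 = 5P, so P = 4 and Q = 10.
After the shift, demand is Qd = 22 - 2P and supply is Qs = 3P + 1.
Setting them equal: 22 - 2P = 3P + 1 → 21 = 5P, so P = 4.2 and Q = 13.6.
%ΔQ = (13.6 − 10) / 10 × 100 = +36%.

+36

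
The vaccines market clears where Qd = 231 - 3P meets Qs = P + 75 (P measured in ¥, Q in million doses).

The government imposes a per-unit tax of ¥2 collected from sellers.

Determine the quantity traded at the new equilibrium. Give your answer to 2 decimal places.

112.50

Original equilibrium: 231 - 3P = P + 75 gives 156 = 4P, so P = 39 and Q = 114.
Since sellers keep the price net of the tax, the effective supply curve becomes Qs = P + 73.
Setting them equal: 231 - 3P = P + 73 → 158 = 4P, so P = 39.5 and Q = 112.5.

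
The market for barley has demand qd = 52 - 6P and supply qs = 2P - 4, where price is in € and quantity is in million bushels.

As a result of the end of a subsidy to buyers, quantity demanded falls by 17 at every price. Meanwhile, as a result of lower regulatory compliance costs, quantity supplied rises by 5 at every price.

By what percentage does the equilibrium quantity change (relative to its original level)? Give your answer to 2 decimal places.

-5.00

Original equilibrium: 52 - 6P = 2P - 4 gives 56 = 8P, so P = 7 and q = 10.
With the change applied: demand qd = 35 - 6P, supply qs = 2P + 1.
New equilibrium: 35 - 6P = 2P + 1 ⇒ 34 = 8P ⇒ P = 4.25, q = 9.5.
%Δq = (9.5 − 10) / 10 × 100 = -5.00%.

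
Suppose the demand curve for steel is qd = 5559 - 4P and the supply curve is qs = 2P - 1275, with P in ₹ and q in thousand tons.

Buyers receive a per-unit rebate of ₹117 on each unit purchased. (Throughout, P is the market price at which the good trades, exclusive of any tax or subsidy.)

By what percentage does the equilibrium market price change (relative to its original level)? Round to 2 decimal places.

Original equilibrium: 5559 - 4P = 2P - 1275 gives 6834 = 6P, so P = 1139 and q = 1003.
Since buyers' out-of-pocket price is the market price minus the rebate, the effective demand curve becomes qd = 6027 - 4P.
New equilibrium: 6027 - 4P = 2P - 1275 ⇒ 7302 = 6P ⇒ P = 1217, q = 1159.
%ΔP = (1217 − 1139) / 1139 × 100 = +6.85%.

+6.85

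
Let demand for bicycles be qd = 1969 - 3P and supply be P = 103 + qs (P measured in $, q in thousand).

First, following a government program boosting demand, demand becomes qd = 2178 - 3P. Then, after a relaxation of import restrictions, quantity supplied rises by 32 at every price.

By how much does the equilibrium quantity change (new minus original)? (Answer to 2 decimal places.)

Original equilibrium: 1969 - 3P = P - 103 gives 2072 = 4P, so P = 518 and q = 415.
The shock moves the curves to qd = 2178 - 3P and qs = P - 71.
Clearing the new market: 2178 - 3P = P - 71, so P = 562.25 and q = 491.25.
Δq = 491.25 − 415 = +76.25.

+76.25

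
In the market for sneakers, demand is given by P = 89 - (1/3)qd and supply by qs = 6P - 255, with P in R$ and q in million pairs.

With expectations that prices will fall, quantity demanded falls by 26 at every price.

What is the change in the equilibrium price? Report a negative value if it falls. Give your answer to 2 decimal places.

-2.89

Before the shock: 267 - 3P = 6P - 255 ⇒ 522 = 9P ⇒ P = 58, q = 93.
The new curves are qd = 241 - 3P (demand) and qs = 6P - 255 (supply).
Setting them equal: 241 - 3P = 6P - 255 → 496 = 9P, so P = 496/9 ≈ 55.1111 and q = 227/3 ≈ 75.6667.
ΔP = 55.1111 − 58 = -2.89.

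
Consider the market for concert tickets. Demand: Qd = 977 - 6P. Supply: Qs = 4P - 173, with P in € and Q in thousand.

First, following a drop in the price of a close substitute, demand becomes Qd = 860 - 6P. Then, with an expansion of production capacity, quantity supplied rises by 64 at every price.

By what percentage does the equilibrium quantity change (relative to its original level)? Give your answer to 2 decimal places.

-2.93

Original equilibrium: 977 - 6P = 4P - 173 gives 1150 = 10P, so P = 115 and Q = 287.
With the change applied: demand Qd = 860 - 6P, supply Qs = 4P - 109.
Clearing the new market: 860 - 6P = 4P - 109, so P = 96.9 and Q = 278.6.
%ΔQ = (278.6 − 287) / 287 × 100 = -2.93%.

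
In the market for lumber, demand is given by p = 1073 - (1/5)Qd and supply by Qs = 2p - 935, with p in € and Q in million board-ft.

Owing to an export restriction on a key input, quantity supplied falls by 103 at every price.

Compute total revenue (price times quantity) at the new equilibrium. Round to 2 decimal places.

723931.02

Solve the original market: 5365 - 5p = 2p - 935, hence p = 900 and Q = 865.
After the shift, demand is Qd = 5365 - 5p and supply is Qs = 2p - 1038.
Equate the new curves: 5365 - 5p = 2p - 1038, giving 6403 = 7p, p = 6403/7 ≈ 914.7143, Q = 5540/7 ≈ 791.4286.
New expenditure = 914.7143 × 791.4286 = 723931.02.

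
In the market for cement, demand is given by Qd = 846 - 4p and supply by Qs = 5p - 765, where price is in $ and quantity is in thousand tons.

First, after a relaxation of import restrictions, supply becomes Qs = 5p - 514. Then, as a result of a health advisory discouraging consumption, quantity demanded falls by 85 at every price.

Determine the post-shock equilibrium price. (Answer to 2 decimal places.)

Solve the original market: 846 - 4p = 5p - 765, hence p = 179 and Q = 130.
The new curves are Qd = 761 - 4p (demand) and Qs = 5p - 514 (supply).
Clearing the new market: 761 - 4p = 5p - 514, so p = 425/3 ≈ 141.6667 and Q = 583/3 ≈ 194.3333.

141.67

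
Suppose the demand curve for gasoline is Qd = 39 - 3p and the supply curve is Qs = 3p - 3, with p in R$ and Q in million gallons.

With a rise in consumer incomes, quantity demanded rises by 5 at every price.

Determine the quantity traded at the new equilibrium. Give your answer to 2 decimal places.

Solve the original market: 39 - 3p = 3p - 3, hence p = 7 and Q = 18.
The shock moves the curves to Qd = 44 - 3p and Qs = 3p - 3.
Equate the new curves: 44 - 3p = 3p - 3, giving 47 = 6p, p = 47/6 ≈ 7.8333, Q = 20.5.

20.50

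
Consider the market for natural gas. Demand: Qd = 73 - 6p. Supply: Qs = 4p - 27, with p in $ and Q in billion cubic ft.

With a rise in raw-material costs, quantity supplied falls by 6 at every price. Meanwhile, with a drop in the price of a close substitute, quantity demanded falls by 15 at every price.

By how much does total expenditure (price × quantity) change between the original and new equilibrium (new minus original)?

-99.06

Original equilibrium: 73 - 6p = 4p - 27 gives 100 = 10p, so p = 10 and Q = 13.
With the change applied: demand Qd = 58 - 6p, supply Qs = 4p - 33.
Equate the new curves: 58 - 6p = 4p - 33, giving 91 = 10p, p = 9.1, Q = 3.4.
Expenditure moves from 10×13 = 130 to 9.1×3.4 = 30.94; change = -99.06.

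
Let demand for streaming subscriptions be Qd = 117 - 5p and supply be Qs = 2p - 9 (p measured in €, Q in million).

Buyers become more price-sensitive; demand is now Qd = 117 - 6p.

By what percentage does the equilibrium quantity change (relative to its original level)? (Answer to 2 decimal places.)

-16.67

Solve the original market: 117 - 5p = 2p - 9, hence p = 18 and Q = 27.
With the change applied: demand Qd = 117 - 6p, supply Qs = 2p - 9.
Clearing the new market: 117 - 6p = 2p - 9, so p = 15.75 and Q = 22.5.
%ΔQ = (22.5 − 27) / 27 × 100 = -16.67%.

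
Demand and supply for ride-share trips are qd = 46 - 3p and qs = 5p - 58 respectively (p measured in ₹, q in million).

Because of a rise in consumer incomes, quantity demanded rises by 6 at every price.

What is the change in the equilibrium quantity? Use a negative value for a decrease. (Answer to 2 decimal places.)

+3.75

Initially, 46 - 3p = 5p - 58, so 104 = 8p and p = 13, q = 7.
The new curves are qd = 52 - 3p (demand) and qs = 5p - 58 (supply).
Setting them equal: 52 - 3p = 5p - 58 → 110 = 8p, so p = 13.75 and q = 10.75.
Δq = 10.75 − 7 = +3.75.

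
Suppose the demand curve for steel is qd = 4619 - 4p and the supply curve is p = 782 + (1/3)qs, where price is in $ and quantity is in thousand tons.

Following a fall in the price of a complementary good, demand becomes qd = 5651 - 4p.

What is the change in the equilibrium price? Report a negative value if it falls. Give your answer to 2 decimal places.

+147.43

Initially, 4619 - 4p = 3p - 2346, so 6965 = 7p and p = 995, q = 639.
The shock moves the curves to qd = 5651 - 4p and qs = 3p - 2346.
New equilibrium: 5651 - 4p = 3p - 2346 ⇒ 7997 = 7p ⇒ p = 7997/7 ≈ 1142.4286, q = 7569/7 ≈ 1081.2857.
Δp = 1142.4286 − 995 = +147.43.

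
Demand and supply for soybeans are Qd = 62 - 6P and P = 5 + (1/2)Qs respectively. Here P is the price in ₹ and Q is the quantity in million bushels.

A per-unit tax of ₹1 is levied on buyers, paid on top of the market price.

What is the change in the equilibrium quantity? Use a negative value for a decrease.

Solve the original market: 62 - 6P = 2P - 10, hence P = 9 and Q = 8.
Since buyers pay the price plus the tax, the effective demand curve becomes Qd = 56 - 6P.
Setting them equal: 56 - 6P = 2P - 10 → 66 = 8P, so P = 8.25 and Q = 6.5.
ΔQ = 6.5 − 8 = -1.5.

-1.5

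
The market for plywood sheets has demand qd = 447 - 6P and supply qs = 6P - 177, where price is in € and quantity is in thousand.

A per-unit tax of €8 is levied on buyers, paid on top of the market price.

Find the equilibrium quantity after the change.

Initially, 447 - 6P = 6P - 177, so 624 = 12P and P = 52, q = 135.
Since buyers pay the price plus the tax, the effective demand curve becomes qd = 399 - 6P.
Setting them equal: 399 - 6P = 6P - 177 → 576 = 12P, so P = 48 and q = 111.

111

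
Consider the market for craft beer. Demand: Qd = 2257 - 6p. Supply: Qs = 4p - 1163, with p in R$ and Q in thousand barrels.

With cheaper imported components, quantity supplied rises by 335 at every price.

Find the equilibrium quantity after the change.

406

Before the shock: 2257 - 6p = 4p - 1163 ⇒ 3420 = 10p ⇒ p = 342, Q = 205.
The new curves are Qd = 2257 - 6p (demand) and Qs = 4p - 828 (supply).
New equilibrium: 2257 - 6p = 4p - 828 ⇒ 3085 = 10p ⇒ p = 308.5, Q = 406.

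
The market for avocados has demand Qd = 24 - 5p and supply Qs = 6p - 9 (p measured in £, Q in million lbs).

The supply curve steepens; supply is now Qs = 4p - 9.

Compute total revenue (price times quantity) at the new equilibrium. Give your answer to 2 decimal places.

Original equilibrium: 24 - 5p = 6p - 9 gives 33 = 11p, so p = 3 and Q = 9.
The new curves are Qd = 24 - 5p (demand) and Qs = 4p - 9 (supply).
Clearing the new market: 24 - 5p = 4p - 9, so p = 11/3 ≈ 3.6667 and Q = 17/3 ≈ 5.6667.
New expenditure = 3.6667 × 5.6667 = 20.78.

20.78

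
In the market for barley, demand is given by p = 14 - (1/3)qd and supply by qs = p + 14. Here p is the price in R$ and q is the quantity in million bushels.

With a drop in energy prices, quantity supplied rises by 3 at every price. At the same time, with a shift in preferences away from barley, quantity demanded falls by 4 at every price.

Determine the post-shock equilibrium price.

Initially, 42 - 3p = p + 14, so 28 = 4p and p = 7, q = 21.
With the change applied: demand qd = 38 - 3p, supply qs = p + 17.
New equilibrium: 38 - 3p = p + 17 ⇒ 21 = 4p ⇒ p = 5.25, q = 22.25.

5.25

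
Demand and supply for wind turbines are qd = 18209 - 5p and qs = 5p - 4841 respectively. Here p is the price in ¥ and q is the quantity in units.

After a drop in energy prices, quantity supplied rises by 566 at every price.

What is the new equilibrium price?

2248.4

Solve the original market: 18209 - 5p = 5p - 4841, hence p = 2305 and q = 6684.
The shock moves the curves to qd = 18209 - 5p and qs = 5p - 4275.
Setting them equal: 18209 - 5p = 5p - 4275 → 22484 = 10p, so p = 2248.4 and q = 6967.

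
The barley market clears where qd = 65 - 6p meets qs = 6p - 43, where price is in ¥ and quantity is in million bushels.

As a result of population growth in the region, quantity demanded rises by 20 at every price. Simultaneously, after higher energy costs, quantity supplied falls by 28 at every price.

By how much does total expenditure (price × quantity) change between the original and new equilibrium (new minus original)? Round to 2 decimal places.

-8.00

Solve the original market: 65 - 6p = 6p - 43, hence p = 9 and q = 11.
With the change applied: demand qd = 85 - 6p, supply qs = 6p - 71.
Clearing the new market: 85 - 6p = 6p - 71, so p = 13 and q = 7.
Expenditure moves from 9×11 = 99 to 13×7 = 91; change = -8.00.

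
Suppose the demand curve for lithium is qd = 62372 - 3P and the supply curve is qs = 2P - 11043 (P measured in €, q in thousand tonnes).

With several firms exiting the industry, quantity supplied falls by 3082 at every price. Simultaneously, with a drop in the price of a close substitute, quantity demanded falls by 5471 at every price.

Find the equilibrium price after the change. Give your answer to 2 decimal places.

14205.20

Solve the original market: 62372 - 3P = 2P - 11043, hence P = 14683 and q = 18323.
The shock moves the curves to qd = 56901 - 3P and qs = 2P - 14125.
New equilibrium: 56901 - 3P = 2P - 14125 ⇒ 71026 = 5P ⇒ P = 14205.2, q = 14285.4.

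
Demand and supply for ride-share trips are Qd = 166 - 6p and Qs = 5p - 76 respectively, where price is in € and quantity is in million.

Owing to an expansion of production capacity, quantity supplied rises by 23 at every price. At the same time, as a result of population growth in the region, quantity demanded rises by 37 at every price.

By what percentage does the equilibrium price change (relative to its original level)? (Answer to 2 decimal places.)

+5.79

Before the shock: 166 - 6p = 5p - 76 ⇒ 242 = 11p ⇒ p = 22, Q = 34.
With the change applied: demand Qd = 203 - 6p, supply Qs = 5p - 53.
Clearing the new market: 203 - 6p = 5p - 53, so p = 256/11 ≈ 23.2727 and Q = 697/11 ≈ 63.3636.
%Δp = (23.2727 − 22) / 22 × 100 = +5.79%.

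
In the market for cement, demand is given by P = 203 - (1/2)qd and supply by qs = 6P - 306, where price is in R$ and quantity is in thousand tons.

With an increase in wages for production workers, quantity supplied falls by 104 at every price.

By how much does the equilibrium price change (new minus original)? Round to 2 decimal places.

+13.00

Before the shock: 406 - 2P = 6P - 306 ⇒ 712 = 8P ⇒ P = 89, q = 228.
After the shift, demand is qd = 406 - 2P and supply is qs = 6P - 410.
New equilibrium: 406 - 2P = 6P - 410 ⇒ 816 = 8P ⇒ P = 102, q = 202.
ΔP = 102 − 89 = +13.00.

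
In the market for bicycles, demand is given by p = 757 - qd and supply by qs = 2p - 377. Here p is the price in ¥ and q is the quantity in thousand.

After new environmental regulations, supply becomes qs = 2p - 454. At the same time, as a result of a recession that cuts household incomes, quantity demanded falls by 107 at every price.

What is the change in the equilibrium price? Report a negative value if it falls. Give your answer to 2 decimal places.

Before the shock: 757 - p = 2p - 377 ⇒ 1134 = 3p ⇒ p = 378, q = 379.
After the shift, demand is qd = 650 - p and supply is qs = 2p - 454.
Equate the new curves: 650 - p = 2p - 454, giving 1104 = 3p, p = 368, q = 282.
Δp = 368 − 378 = -10.00.

-10.00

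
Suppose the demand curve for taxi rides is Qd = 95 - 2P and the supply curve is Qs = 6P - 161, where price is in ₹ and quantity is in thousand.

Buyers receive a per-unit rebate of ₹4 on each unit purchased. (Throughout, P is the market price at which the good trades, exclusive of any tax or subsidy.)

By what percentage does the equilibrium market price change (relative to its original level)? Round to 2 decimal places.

+3.13

Before the shock: 95 - 2P = 6P - 161 ⇒ 256 = 8P ⇒ P = 32, Q = 31.
Since buyers' out-of-pocket price is the market price minus the rebate, the effective demand curve becomes Qd = 103 - 2P.
Equate the new curves: 103 - 2P = 6P - 161, giving 264 = 8P, P = 33, Q = 37.
%ΔP = (33 − 32) / 32 × 100 = +3.13%.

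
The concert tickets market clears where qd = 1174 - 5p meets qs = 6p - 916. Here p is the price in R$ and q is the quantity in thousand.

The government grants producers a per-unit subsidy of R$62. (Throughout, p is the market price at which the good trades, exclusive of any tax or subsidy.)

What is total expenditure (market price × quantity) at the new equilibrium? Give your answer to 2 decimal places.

61393.65

Before the shock: 1174 - 5p = 6p - 916 ⇒ 2090 = 11p ⇒ p = 190, q = 224.
Since sellers receive the price plus the subsidy, the effective supply curve becomes qs = 6p - 544.
Equate the new curves: 1174 - 5p = 6p - 544, giving 1718 = 11p, p = 1718/11 ≈ 156.1818, q = 4324/11 ≈ 393.0909.
New expenditure = 156.1818 × 393.0909 = 61393.65.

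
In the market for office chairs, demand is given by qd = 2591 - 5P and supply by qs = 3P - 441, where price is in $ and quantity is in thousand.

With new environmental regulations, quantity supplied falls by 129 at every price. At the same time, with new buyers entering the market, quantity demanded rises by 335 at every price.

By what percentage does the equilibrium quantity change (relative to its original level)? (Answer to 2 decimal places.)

+6.47

Before the shock: 2591 - 5P = 3P - 441 ⇒ 3032 = 8P ⇒ P = 379, q = 696.
The shock moves the curves to qd = 2926 - 5P and qs = 3P - 570.
Setting them equal: 2926 - 5P = 3P - 570 → 3496 = 8P, so P = 437 and q = 741.
%Δq = (741 − 696) / 696 × 100 = +6.47%.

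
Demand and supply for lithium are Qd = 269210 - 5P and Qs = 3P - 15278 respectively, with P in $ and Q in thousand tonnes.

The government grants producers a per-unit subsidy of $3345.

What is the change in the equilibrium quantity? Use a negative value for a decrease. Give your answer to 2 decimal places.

Original equilibrium: 269210 - 5P = 3P - 15278 gives 284488 = 8P, so P = 35561 and Q = 91405.
Since sellers receive the price plus the subsidy, the effective supply curve becomes Qs = 3P - 5243.
Equate the new curves: 269210 - 5P = 3P - 5243, giving 274453 = 8P, P = 34306.625, Q = 97676.875.
ΔQ = 97676.875 − 91405 = +6271.88.

+6271.88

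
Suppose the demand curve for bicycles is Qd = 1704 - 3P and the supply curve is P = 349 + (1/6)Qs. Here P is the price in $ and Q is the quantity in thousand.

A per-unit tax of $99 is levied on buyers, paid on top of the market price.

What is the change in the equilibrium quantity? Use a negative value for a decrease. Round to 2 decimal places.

-198.00

Original equilibrium: 1704 - 3P = 6P - 2094 gives 3798 = 9P, so P = 422 and Q = 438.
Since buyers pay the price plus the tax, the effective demand curve becomes Qd = 1407 - 3P.
Equate the new curves: 1407 - 3P = 6P - 2094, giving 3501 = 9P, P = 389, Q = 240.
ΔQ = 240 − 438 = -198.00.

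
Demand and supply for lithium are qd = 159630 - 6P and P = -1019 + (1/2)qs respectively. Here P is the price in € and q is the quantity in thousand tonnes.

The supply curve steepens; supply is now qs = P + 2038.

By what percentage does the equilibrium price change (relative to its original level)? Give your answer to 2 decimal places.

Solve the original market: 159630 - 6P = 2P + 2038, hence P = 19699 and q = 41436.
After the shift, demand is qd = 159630 - 6P and supply is qs = P + 2038.
Setting them equal: 159630 - 6P = P + 2038 → 157592 = 7P, so P = 157592/7 ≈ 22513.1429 and q = 171858/7 ≈ 24551.1429.
%ΔP = (22513.1429 − 19699) / 19699 × 100 = +14.29%.

+14.29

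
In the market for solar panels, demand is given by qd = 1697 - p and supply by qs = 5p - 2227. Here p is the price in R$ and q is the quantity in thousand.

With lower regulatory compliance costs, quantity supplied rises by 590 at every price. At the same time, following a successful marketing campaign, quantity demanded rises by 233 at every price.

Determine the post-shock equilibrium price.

594.5

Original equilibrium: 1697 - p = 5p - 2227 gives 3924 = 6p, so p = 654 and q = 1043.
The new curves are qd = 1930 - p (demand) and qs = 5p - 1637 (supply).
New equilibrium: 1930 - p = 5p - 1637 ⇒ 3567 = 6p ⇒ p = 594.5, q = 1335.5.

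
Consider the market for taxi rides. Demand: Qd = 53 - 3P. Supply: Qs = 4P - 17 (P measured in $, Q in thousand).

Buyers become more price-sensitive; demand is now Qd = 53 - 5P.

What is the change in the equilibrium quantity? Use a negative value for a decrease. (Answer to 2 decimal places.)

Original equilibrium: 53 - 3P = 4P - 17 gives 70 = 7P, so P = 10 and Q = 23.
The shock moves the curves to Qd = 53 - 5P and Qs = 4P - 17.
Setting them equal: 53 - 5P = 4P - 17 → 70 = 9P, so P = 70/9 ≈ 7.7778 and Q = 127/9 ≈ 14.1111.
ΔQ = 14.1111 − 23 = -8.89.

-8.89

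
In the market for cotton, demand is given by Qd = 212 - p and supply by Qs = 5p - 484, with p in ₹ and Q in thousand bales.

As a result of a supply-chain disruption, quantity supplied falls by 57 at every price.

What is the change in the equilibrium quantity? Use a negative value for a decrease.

Original equilibrium: 212 - p = 5p - 484 gives 696 = 6p, so p = 116 and Q = 96.
The new curves are Qd = 212 - p (demand) and Qs = 5p - 541 (supply).
Setting them equal: 212 - p = 5p - 541 → 753 = 6p, so p = 125.5 and Q = 86.5.
ΔQ = 86.5 − 96 = -9.5.

-9.5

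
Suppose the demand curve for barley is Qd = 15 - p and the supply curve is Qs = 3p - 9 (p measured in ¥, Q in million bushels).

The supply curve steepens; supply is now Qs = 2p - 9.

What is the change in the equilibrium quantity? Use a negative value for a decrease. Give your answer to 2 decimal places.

Before the shock: 15 - p = 3p - 9 ⇒ 24 = 4p ⇒ p = 6, Q = 9.
With the change applied: demand Qd = 15 - p, supply Qs = 2p - 9.
New equilibrium: 15 - p = 2p - 9 ⇒ 24 = 3p ⇒ p = 8, Q = 7.
ΔQ = 7 − 9 = -2.00.

-2.00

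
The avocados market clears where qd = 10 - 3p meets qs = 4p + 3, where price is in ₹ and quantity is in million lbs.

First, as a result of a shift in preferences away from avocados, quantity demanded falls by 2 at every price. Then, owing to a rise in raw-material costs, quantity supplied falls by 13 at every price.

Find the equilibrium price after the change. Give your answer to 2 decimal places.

2.57

Original equilibrium: 10 - 3p = 4p + 3 gives 7 = 7p, so p = 1 and q = 7.
After the shift, demand is qd = 8 - 3p and supply is qs = 4p - 10.
New equilibrium: 8 - 3p = 4p - 10 ⇒ 18 = 7p ⇒ p = 18/7 ≈ 2.5714, q = 2/7 ≈ 0.2857.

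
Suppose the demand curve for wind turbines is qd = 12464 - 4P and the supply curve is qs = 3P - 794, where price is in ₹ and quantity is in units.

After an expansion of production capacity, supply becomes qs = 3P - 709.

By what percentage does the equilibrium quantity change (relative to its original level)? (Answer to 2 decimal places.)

Before the shock: 12464 - 4P = 3P - 794 ⇒ 13258 = 7P ⇒ P = 1894, q = 4888.
After the shift, demand is qd = 12464 - 4P and supply is qs = 3P - 709.
New equilibrium: 12464 - 4P = 3P - 709 ⇒ 13173 = 7P ⇒ P = 13173/7 ≈ 1881.8571, q = 34556/7 ≈ 4936.5714.
%Δq = (4936.5714 − 4888) / 4888 × 100 = +0.99%.

+0.99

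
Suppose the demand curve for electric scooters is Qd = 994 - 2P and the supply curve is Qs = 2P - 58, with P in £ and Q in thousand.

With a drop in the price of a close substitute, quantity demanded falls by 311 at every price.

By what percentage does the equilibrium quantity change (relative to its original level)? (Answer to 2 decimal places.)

-33.23

Before the shock: 994 - 2P = 2P - 58 ⇒ 1052 = 4P ⇒ P = 263, Q = 468.
The shock moves the curves to Qd = 683 - 2P and Qs = 2P - 58.
Setting them equal: 683 - 2P = 2P - 58 → 741 = 4P, so P = 185.25 and Q = 312.5.
%ΔQ = (312.5 − 468) / 468 × 100 = -33.23%.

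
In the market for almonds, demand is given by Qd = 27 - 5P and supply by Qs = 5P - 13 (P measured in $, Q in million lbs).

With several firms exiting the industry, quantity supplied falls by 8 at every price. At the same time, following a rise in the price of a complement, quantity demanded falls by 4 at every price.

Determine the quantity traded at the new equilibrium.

Original equilibrium: 27 - 5P = 5P - 13 gives 40 = 10P, so P = 4 and Q = 7.
The shock moves the curves to Qd = 23 - 5P and Qs = 5P - 21.
Clearing the new market: 23 - 5P = 5P - 21, so P = 4.4 and Q = 1.

1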